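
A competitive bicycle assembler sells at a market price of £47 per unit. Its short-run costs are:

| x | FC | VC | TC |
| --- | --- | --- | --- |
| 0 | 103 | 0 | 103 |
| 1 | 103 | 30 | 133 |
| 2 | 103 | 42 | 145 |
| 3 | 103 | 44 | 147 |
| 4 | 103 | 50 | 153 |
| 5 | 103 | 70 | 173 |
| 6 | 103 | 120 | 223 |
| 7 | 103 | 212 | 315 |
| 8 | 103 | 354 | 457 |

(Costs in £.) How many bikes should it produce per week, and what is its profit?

x = 5; profit = £62

Compute π = P·x − TC at each output: x=0: -103; x=1: -86; x=2: -51; x=3: -6; x=4: 35; x=5: 62; x=6: 59; x=7: 14; x=8: -81.
Profit is maximized at x = 5. AVC there is 70/5 = £14 ≤ P, so producing beats shutting down (which would give -£103).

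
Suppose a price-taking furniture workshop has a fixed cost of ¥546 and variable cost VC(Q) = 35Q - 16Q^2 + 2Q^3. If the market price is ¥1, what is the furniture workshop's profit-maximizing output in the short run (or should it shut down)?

Shut down

Strip out fixed cost: VC = 35Q - 16Q^2 + 2Q^3. Then AVC = 35 - 16Q + 2Q^2 and MC = 35 - 32Q + 6Q^2.
AVC is minimized where dAVC/dQ = -16 + 4Q = 0, at Q = 4; min AVC = 35 - 16·4 + 2·4^2 = ¥3.
With P < min AVC (¥1 < ¥3), every unit sold adds to the loss.
Shutting down limits the loss to fixed cost, ¥546.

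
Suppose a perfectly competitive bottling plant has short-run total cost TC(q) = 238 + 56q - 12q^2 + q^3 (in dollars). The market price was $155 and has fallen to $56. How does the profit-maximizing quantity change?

Output falls from 11 to 8

AVC = 56 - 12q + q^2, minimized at q = 6 where min AVC = $20. MC = 56 - 24q + 3q^2.
With P = $155 above the shutdown price, P = MC gives q = 11.
At P = $56 ≥ min AVC, set P = MC: q = 8. The firm stays open but cuts output.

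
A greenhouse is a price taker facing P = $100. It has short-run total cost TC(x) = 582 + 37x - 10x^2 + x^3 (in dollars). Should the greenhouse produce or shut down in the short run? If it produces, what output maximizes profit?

Strip out fixed cost: VC = 37x - 10x^2 + x^3. Then AVC = 37 - 10x + x^2 and MC = 37 - 20x + 3x^2.
AVC is minimized where dAVC/dx = -10 + 2x = 0, at x = 5; min AVC = 37 - 10·5 + 5^2 = $12.
P = $100 exceeds min AVC = $12, so the firm stays open.
P = MC gives -63 - 20x + 3x^2 = 0, with roots -7/3 and 9. Take the larger (rising MC): x* = 9.
Check: AVC at x = 9 is $28 ≤ P, so revenue covers variable cost.
Profit = P·x − TC = 100·9 − 834 = $66.

Produce at x = 9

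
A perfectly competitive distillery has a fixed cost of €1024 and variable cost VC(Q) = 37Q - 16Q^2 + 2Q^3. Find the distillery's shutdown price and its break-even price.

Shutdown price = €5; break-even price = €165

Shutdown price = min AVC. AVC = 37 - 16Q + 2Q^2, with vertex at Q = 4 and minimum €5.
ATC = 1024/Q + 37 - 16Q + 2Q^2. Setting dATC/dQ = −1024/Q^2 − 16 + 4Q = 0 gives Q = 8 (since 4·8^3 − 16·8^2 = 1024).
min ATC = 1024/8 + 37 − 16·8 + 2·8^2 = €165. That is the break-even price.
Between these two prices the firm operates at a loss; above €165 it earns a profit.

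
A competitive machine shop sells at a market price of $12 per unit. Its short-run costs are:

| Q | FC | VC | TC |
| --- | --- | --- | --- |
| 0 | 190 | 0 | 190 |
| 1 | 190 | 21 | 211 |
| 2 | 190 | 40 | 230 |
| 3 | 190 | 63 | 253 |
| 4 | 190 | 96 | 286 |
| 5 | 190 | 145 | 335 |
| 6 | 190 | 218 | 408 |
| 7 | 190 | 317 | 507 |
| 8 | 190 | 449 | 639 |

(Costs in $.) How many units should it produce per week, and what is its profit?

Profit at each row (π = 12Q − TC): Q=0: -190; Q=1: -199; Q=2: -206; Q=3: -217; Q=4: -238; Q=5: -275; Q=6: -336; Q=7: -423; Q=8: -543.
Profit is highest at Q = 0. Equivalently, the lowest AVC in the table is 40/2 ≈ $20 at Q = 2, and P = $12 falls below it — price never covers variable cost, so the firm shuts down and loses only its fixed cost.

Q = 0 (shut down); profit = -$190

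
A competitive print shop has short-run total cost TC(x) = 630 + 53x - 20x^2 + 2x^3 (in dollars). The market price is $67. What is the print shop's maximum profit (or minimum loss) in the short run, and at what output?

AVC = 53 - 20x + 2x^2; min AVC = $3 at x = 5. Since P = $67 ≥ min AVC, the firm produces.
MC = 53 - 40x + 6x^2. Setting P = MC and taking the root on the rising branch gives x* = 7.
TR = 67·7 = 469. TC = 630 + 77 = 707. Profit = 469 − 707 = -$238.
Shutting down would mean losing the fixed cost of $630, so operating at a loss of $238 is better by $392.

Profit = -$238 at x = 7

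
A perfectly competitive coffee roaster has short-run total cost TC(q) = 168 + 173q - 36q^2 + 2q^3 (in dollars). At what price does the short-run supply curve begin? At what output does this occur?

Short-run supply begins at min AVC. From VC = 173q - 36q^2 + 2q^3, AVC = 173 - 36q + 2q^2.
dAVC/dq = -36 + 4q = 0 gives q = 9. min AVC = 173 - 36·9 + 2·9^2 = 11.
So the shutdown price is $11.

$11 per unit, at q = 9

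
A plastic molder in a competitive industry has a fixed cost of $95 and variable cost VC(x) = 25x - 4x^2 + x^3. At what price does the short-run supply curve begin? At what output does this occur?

$21 per unit, at x = 2

The firm shuts down when price falls below the minimum of average variable cost. AVC = VC/x = 25 - 4x + x^2.
At the minimum of AVC, MC = AVC. MC = 25 - 8x + 3x^2; setting MC = AVC gives 2x^2 - 4x = 0, so x = 2. min AVC = 21.
The firm shuts down for any P below $21.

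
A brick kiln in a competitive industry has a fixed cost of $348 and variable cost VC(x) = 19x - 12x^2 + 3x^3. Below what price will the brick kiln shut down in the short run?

The firm shuts down when price falls below the minimum of average variable cost. AVC = VC/x = 19 - 12x + 3x^2.
dAVC/dx = -12 + 6x = 0 gives x = 2. min AVC = 19 - 12·2 + 3·2^2 = 7.
So the shutdown price is $7.

$7 per unit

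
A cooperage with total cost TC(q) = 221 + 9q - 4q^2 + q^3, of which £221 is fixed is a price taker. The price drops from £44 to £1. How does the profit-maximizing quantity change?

AVC = 9 - 4q + q^2, minimized at q = 2 where min AVC = £5. MC = 9 - 8q + 3q^2.
With P = £44 above the shutdown price, P = MC gives q = 5.
At P = £1 < min AVC = £5, price no longer covers variable cost at any output, so the firm shuts down: q = 0.

Output falls from 5 to 0 (the firm shuts down)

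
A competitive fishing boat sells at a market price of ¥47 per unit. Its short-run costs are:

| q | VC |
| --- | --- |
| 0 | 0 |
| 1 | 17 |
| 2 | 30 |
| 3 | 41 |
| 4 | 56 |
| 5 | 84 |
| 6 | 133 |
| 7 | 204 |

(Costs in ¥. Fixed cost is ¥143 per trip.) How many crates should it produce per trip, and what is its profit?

q = 5; profit = ¥8

Compute π = P·q − TC at each output: q=0: -143; q=1: -113; q=2: -79; q=3: -43; q=4: -11; q=5: 8; q=6: 6; q=7: -18.
Profit is maximized at q = 5. AVC there is 84/5 = ¥16.80 ≤ P, so producing beats shutting down (which would give -¥143).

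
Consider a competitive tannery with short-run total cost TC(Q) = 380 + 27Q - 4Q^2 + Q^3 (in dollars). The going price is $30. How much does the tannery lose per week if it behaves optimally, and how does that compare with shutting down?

Profit = -$362 at Q = 3

AVC = 27 - 4Q + Q^2; min AVC = $23 at Q = 2. Since P = $30 ≥ min AVC, the firm produces.
With MC = 27 - 8Q + 3Q^2, P = MC on the upward-sloping part at Q* = 3.
TR = 30·3 = 90. TC = 380 + 72 = 452. Profit = 90 − 452 = -$362.
By producing, the firm covers all variable cost plus $18 of fixed cost; shutting down would lose the full $380.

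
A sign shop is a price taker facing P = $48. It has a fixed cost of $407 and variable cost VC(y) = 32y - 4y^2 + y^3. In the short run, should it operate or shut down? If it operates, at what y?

Variable cost is VC = 32y - 4y^2 + y^3, so AVC = VC/y = 32 - 4y + y^2 and MC = dTC/dy = 32 - 8y + 3y^2.
The AVC parabola has its vertex at y = 4/2 = 2, where AVC = 32 - 4·2 + 2^2 = $28.
Because $48 ≥ $28, revenue can cover variable cost; the firm operates.
Solving P = MC: -16 - 8y + 3y^2 = 0 ⇒ y = -4/3 or 4. On the upward-sloping branch, y* = 4.
Check: AVC at y = 4 is $32 ≤ P, so revenue covers variable cost.
Profit = P·y − TC = 48·4 − 535 = -$343, a loss, but smaller than the $407 fixed cost the firm would lose by shutting down.

Produce at y = 4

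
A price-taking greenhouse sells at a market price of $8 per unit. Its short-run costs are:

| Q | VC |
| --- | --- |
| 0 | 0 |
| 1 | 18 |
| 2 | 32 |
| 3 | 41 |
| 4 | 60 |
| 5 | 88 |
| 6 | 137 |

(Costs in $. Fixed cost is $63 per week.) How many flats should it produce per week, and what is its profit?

Compute π = P·Q − TC at each output: Q=0: -63; Q=1: -73; Q=2: -79; Q=3: -80; Q=4: -91; Q=5: -111; Q=6: -152.
Profit is highest at Q = 0. Equivalently, the lowest AVC in the table is 41/3 ≈ $13.67 at Q = 3, and P = $8 falls below it — price never covers variable cost, so the firm shuts down and loses only its fixed cost.

Q = 0 (shut down); profit = -$63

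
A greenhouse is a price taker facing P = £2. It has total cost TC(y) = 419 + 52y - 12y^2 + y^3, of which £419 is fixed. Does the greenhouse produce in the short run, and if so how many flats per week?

Shut down

Strip out fixed cost: VC = 52y - 12y^2 + y^3. Then AVC = 52 - 12y + y^2 and MC = 52 - 24y + 3y^2.
The AVC parabola has its vertex at y = 12/2 = 6, where AVC = 52 - 12·6 + 6^2 = £16.
Since P = £2 < min AVC = £16, price fails to cover variable cost at any output.
Best response: produce nothing and absorb the £419 fixed cost.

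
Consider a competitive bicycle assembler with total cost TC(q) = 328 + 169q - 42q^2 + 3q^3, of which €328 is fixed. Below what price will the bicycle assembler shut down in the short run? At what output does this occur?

The shutdown price is the minimum of AVC. VC = 169q - 42q^2 + 3q^3, so AVC = 169 - 42q + 3q^2.
At the minimum of AVC, MC = AVC. MC = 169 - 84q + 9q^2; setting MC = AVC gives 6q^2 - 42q = 0, so q = 7. min AVC = 22.
So the shutdown price is €22.

€22 per unit, at q = 7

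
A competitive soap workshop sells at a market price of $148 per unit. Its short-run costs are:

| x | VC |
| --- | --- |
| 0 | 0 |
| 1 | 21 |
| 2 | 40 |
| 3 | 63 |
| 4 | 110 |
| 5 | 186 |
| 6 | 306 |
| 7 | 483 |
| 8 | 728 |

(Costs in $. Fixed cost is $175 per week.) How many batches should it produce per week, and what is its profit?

Tabulate TR − TC: x=0: -175; x=1: -48; x=2: 81; x=3: 206; x=4: 307; x=5: 379; x=6: 407; x=7: 378; x=8: 281.
Profit is maximized at x = 6. AVC there is 306/6 = $51 ≤ P, so producing beats shutting down (which would give -$175).

x = 6; profit = $407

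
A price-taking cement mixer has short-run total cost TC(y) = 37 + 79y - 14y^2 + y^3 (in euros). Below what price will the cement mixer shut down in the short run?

The shutdown price is the minimum of AVC. VC = 79y - 14y^2 + y^3, so AVC = 79 - 14y + y^2.
dAVC/dy = -14 + 2y = 0 gives y = 7. min AVC = 79 - 14·7 + 7^2 = 30.
So the shutdown price is €30.

€30 per unit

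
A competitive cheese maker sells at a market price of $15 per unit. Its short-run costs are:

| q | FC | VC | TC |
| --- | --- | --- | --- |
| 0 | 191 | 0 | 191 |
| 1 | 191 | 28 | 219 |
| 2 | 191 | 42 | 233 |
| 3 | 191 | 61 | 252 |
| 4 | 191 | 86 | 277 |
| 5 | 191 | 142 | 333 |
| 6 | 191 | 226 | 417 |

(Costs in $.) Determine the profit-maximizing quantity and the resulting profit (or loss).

q = 0 (shut down); profit = -$191

Tabulate TR − TC: q=0: -191; q=1: -204; q=2: -203; q=3: -207; q=4: -217; q=5: -258; q=6: -327.
Profit is highest at q = 0. Equivalently, the lowest AVC in the table is 61/3 ≈ $20.33 at q = 3, and P = $15 falls below it — price never covers variable cost, so the firm shuts down and loses only its fixed cost.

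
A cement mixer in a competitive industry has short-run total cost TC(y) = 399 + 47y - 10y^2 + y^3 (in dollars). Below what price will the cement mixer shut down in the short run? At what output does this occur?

The firm shuts down when price falls below the minimum of average variable cost. AVC = VC/y = 47 - 10y + y^2.
dAVC/dy = -10 + 2y = 0 gives y = 5. min AVC = 47 - 10·5 + 5^2 = 22.
For P < $22 the firm produces nothing.

$22 per unit, at y = 5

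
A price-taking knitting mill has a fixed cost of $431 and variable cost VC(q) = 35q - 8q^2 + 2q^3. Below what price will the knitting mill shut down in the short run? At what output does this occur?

The shutdown price is the minimum of AVC. VC = 35q - 8q^2 + 2q^3, so AVC = 35 - 8q + 2q^2.
dAVC/dq = -8 + 4q = 0 gives q = 2. min AVC = 35 - 8·2 + 2·2^2 = 27.
The firm shuts down for any P below $27.

$27 per unit, at q = 2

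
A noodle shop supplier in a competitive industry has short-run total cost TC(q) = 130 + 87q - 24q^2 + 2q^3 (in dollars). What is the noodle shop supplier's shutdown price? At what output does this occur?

$15 per unit, at q = 6

Short-run supply begins at min AVC. From VC = 87q - 24q^2 + 2q^3, AVC = 87 - 24q + 2q^2.
dAVC/dq = -24 + 4q = 0 gives q = 6. min AVC = 87 - 24·6 + 2·6^2 = 15.
The firm shuts down for any P below $15.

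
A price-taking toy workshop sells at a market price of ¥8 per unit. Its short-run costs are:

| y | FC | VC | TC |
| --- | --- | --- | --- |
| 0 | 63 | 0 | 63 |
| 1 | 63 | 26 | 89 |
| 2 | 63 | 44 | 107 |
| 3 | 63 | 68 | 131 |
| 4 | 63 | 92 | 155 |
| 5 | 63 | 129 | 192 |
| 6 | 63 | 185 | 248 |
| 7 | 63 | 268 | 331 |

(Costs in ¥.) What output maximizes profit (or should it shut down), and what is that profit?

Profit at each row (π = 8y − TC): y=0: -63; y=1: -81; y=2: -91; y=3: -107; y=4: -123; y=5: -152; y=6: -200; y=7: -275.
Profit is highest at y = 0. Equivalently, the lowest AVC in the table is 44/2 ≈ ¥22 at y = 2, and P = ¥8 falls below it — price never covers variable cost, so the firm shuts down and loses only its fixed cost.

y = 0 (shut down); profit = -¥63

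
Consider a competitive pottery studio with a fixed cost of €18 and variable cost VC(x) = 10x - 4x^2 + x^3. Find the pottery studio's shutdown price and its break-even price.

Shutdown price = €6; break-even price = €13

Shutdown price = min AVC. AVC = 10 - 4x + x^2, with vertex at x = 2 and minimum €6.
ATC = 18/x + 10 - 4x + x^2. Setting dATC/dx = −18/x^2 − 4 + 2x = 0 gives x = 3 (since 2·3^3 − 4·3^2 = 18).
min ATC = 18/3 + 10 − 4·3 + 3^2 = €13. That is the break-even price.
For €6 ≤ P < €13 the firm produces at a loss; below €6 it shuts down.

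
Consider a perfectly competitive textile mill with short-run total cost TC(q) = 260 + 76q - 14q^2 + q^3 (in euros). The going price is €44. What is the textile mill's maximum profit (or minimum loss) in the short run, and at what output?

Profit = -€132 at q = 8

AVC = 76 - 14q + q^2; min AVC = €27 at q = 7. Since P = €44 ≥ min AVC, the firm produces.
MC = 76 - 28q + 3q^2. Setting P = MC and taking the root on the rising branch gives q* = 8.
TR = 44·8 = 352. TC = 260 + 224 = 484. Profit = 352 − 484 = -€132.
By producing, the firm covers all variable cost plus €128 of fixed cost; shutting down would lose the full €260.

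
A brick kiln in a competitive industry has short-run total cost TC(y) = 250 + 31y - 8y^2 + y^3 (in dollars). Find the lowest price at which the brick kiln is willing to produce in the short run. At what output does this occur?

The firm shuts down when price falls below the minimum of average variable cost. AVC = VC/y = 31 - 8y + y^2.
dAVC/dy = -8 + 2y = 0 gives y = 4. min AVC = 31 - 8·4 + 4^2 = 15.
For P < $15 the firm produces nothing.

$15 per unit, at y = 4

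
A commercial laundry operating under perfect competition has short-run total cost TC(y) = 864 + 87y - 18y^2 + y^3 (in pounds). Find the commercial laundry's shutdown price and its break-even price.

Shutdown price = min AVC. AVC = 87 - 18y + y^2, with vertex at y = 9 and minimum £6.
ATC = 864/y + 87 - 18y + y^2. Setting dATC/dy = −864/y^2 − 18 + 2y = 0 gives y = 12 (since 2·12^3 − 18·12^2 = 864).
min ATC = 864/12 + 87 − 18·12 + 12^2 = £87. That is the break-even price.
For £6 ≤ P < £87 the firm produces at a loss; below £6 it shuts down.

Shutdown price = £6; break-even price = £87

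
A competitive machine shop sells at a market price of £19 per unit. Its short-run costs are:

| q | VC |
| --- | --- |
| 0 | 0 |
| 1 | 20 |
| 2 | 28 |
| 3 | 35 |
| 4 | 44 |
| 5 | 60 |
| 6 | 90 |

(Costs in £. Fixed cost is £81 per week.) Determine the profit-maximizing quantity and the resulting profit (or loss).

Profit at each row (π = 19q − TC): q=0: -81; q=1: -82; q=2: -71; q=3: -59; q=4: -49; q=5: -46; q=6: -57.
Profit is maximized at q = 5. AVC there is 60/5 = £12 ≤ P, so producing beats shutting down (which would give -£81).

q = 5; profit = -£46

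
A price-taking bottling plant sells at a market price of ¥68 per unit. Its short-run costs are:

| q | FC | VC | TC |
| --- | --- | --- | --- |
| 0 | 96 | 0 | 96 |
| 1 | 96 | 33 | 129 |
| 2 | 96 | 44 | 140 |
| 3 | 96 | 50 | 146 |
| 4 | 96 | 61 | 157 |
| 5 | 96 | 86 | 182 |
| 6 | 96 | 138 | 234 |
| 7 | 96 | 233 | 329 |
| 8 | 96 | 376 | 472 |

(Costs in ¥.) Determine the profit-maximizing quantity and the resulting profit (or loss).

q = 6; profit = ¥174

Profit at each row (π = 68q − TC): q=0: -96; q=1: -61; q=2: -4; q=3: 58; q=4: 115; q=5: 158; q=6: 174; q=7: 147; q=8: 72.
Profit is maximized at q = 6. AVC there is 138/6 = ¥23 ≤ P, so producing beats shutting down (which would give -¥96).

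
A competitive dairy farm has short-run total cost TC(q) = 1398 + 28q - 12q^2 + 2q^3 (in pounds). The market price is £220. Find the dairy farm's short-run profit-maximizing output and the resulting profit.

Profit = -£118 at q = 8

AVC = 28 - 12q + 2q^2; min AVC = £10 at q = 3. Since P = £220 ≥ min AVC, the firm produces.
MC = 28 - 24q + 6q^2. Setting P = MC and taking the root on the rising branch gives q* = 8.
TR = 220·8 = 1760. TC = 1398 + 480 = 1878. Profit = 1760 − 1878 = -£118.
By producing, the firm covers all variable cost plus £1280 of fixed cost; shutting down would lose the full £1398.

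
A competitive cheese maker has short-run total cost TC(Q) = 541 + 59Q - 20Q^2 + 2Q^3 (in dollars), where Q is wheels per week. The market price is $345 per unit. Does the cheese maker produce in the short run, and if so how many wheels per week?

Variable cost is VC = 59Q - 20Q^2 + 2Q^3, so AVC = VC/Q = 59 - 20Q + 2Q^2 and MC = dTC/dQ = 59 - 40Q + 6Q^2.
The AVC parabola has its vertex at Q = 20/4 = 5, where AVC = 59 - 20·5 + 2·5^2 = $9.
Since P = $345 ≥ min AVC = $9, price covers variable cost and the firm should produce.
P = MC gives -286 - 40Q + 6Q^2 = 0, with roots -13/3 and 11. Take the larger (rising MC): Q* = 11.
Check: AVC at Q = 11 is $81 ≤ P, so revenue covers variable cost.
Profit = P·Q − TC = 345·11 − 1432 = $2363.

Produce at Q = 11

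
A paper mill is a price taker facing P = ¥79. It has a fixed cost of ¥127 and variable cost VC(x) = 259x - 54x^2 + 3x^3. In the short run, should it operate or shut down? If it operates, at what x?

Variable cost is VC = 259x - 54x^2 + 3x^3, so AVC = VC/x = 259 - 54x + 3x^2 and MC = dTC/dx = 259 - 108x + 9x^2.
AVC hits its minimum where MC = AVC, at x = 9, giving min AVC = 259 - 54·9 + 3·9^2 = ¥16.
Since P = ¥79 ≥ min AVC = ¥16, price covers variable cost and the firm should produce.
Set P = MC: 79 = 259 - 108x + 9x^2 → 180 - 108x + 9x^2 = 0. The roots are x = 2 and x = 10; the profit-maximizing output is on the rising part of MC, so x* = 10.
Check: AVC at x = 10 is ¥19 ≤ P, so revenue covers variable cost.
Profit = P·x − TC = 79·10 − 317 = ¥473.

Produce at x = 10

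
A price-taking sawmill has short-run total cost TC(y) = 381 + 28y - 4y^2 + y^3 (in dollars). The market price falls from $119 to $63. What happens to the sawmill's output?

MC = 28 - 8y + 3y^2; the shutdown threshold is min AVC = $24 (at y = 2).
With P = $119 above the shutdown price, P = MC gives y = 7.
At P = $63 ≥ min AVC, set P = MC: y = 5. The firm stays open but cuts output.

Output falls from 7 to 5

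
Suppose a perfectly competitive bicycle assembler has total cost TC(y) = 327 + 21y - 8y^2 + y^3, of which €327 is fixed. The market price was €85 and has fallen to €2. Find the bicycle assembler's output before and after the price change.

MC = 21 - 16y + 3y^2; the shutdown threshold is min AVC = €5 (at y = 4).
With P = €85 above the shutdown price, P = MC gives y = 8.
At P = €2 < min AVC = €5, price no longer covers variable cost at any output, so the firm shuts down: y = 0.

Output falls from 8 to 0 (the firm shuts down)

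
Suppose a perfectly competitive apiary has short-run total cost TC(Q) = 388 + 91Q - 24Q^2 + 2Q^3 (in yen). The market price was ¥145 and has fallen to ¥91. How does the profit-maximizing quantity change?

Output falls from 9 to 8

AVC = 91 - 24Q + 2Q^2, minimized at Q = 6 where min AVC = ¥19. MC = 91 - 48Q + 6Q^2.
At P = ¥145 ≥ min AVC, set P = MC on the rising branch: Q = 9.
At P = ¥91 ≥ min AVC, set P = MC: Q = 8. The firm stays open but cuts output.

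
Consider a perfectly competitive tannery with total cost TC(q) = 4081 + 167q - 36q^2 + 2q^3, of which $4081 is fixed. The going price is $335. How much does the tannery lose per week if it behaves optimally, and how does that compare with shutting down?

Profit = -$161 at q = 14

AVC = 167 - 36q + 2q^2; min AVC = $5 at q = 9. Since P = $335 ≥ min AVC, the firm produces.
MC = 167 - 72q + 6q^2. Setting P = MC and taking the root on the rising branch gives q* = 14.
TR = 335·14 = 4690. TC = 4081 + 770 = 4851. Profit = 4690 − 4851 = -$161.
That loss of $161 beats the $4081 the firm would lose by shutting down; producing recovers $3920 of fixed cost.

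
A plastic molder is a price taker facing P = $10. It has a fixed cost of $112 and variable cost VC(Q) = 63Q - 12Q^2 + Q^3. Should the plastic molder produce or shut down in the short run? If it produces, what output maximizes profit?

From TC, MC = TC'(Q) = 63 - 24Q + 3Q^2 and AVC = VC/Q = 63 - 12Q + Q^2.
AVC hits its minimum where MC = AVC, at Q = 6, giving min AVC = 63 - 12·6 + 6^2 = $27.
P = $10 lies below min AVC = $27; no output level covers variable cost.
Best response: produce nothing and absorb the $112 fixed cost.

Shut down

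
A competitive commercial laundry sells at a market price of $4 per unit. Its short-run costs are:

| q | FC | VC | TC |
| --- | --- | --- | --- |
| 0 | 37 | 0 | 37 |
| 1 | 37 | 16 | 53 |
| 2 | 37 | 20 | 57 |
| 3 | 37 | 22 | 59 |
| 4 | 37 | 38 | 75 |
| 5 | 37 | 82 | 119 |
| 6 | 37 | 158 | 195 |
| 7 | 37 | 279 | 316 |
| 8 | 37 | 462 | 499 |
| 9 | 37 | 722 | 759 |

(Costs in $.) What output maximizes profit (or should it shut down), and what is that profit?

Tabulate TR − TC: q=0: -37; q=1: -49; q=2: -49; q=3: -47; q=4: -59; q=5: -99; q=6: -171; q=7: -288; q=8: -467; q=9: -723.
Profit is highest at q = 0. Equivalently, the lowest AVC in the table is 22/3 ≈ $7.33 at q = 3, and P = $4 falls below it — price never covers variable cost, so the firm shuts down and loses only its fixed cost.

q = 0 (shut down); profit = -$37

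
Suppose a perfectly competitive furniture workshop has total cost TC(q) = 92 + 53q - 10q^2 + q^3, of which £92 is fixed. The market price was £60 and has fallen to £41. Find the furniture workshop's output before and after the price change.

MC = 53 - 20q + 3q^2; the shutdown threshold is min AVC = £28 (at q = 5).
With P = £60 above the shutdown price, P = MC gives q = 7.
At P = £41 ≥ min AVC, set P = MC: q = 6. The firm stays open but cuts output.

Output falls from 7 to 6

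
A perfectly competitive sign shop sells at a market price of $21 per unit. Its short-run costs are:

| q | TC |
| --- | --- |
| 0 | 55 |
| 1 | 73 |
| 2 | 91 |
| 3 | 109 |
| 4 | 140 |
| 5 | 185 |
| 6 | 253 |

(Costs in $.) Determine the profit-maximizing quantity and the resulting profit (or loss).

Compute π = P·q − TC at each output: q=0: -55; q=1: -52; q=2: -49; q=3: -46; q=4: -56; q=5: -80; q=6: -127.
Profit is maximized at q = 3. AVC there is 54/3 = $18 ≤ P, so producing beats shutting down (which would give -$55).

q = 3; profit = -$46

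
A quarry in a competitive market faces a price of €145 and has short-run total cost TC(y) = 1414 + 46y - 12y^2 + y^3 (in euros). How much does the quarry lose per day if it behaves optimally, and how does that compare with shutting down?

AVC = 46 - 12y + y^2 has its minimum €10 at y = 6; price €145 clears that bar, so the firm operates.
MC = 46 - 24y + 3y^2. Setting P = MC and taking the root on the rising branch gives y* = 11.
TR = 145·11 = 1595. TC = 1414 + 385 = 1799. Profit = 1595 − 1799 = -€204.
Shutting down would mean losing the fixed cost of €1414, so operating at a loss of €204 is better by €1210.

Profit = -€204 at y = 11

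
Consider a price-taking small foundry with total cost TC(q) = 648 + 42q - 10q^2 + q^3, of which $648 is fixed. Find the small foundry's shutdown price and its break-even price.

Shutdown price = min AVC. AVC = 42 - 10q + q^2, with vertex at q = 5 and minimum $17.
ATC = 648/q + 42 - 10q + q^2. Setting dATC/dq = −648/q^2 − 10 + 2q = 0 gives q = 9 (since 2·9^3 − 10·9^2 = 648).
min ATC = 648/9 + 42 − 10·9 + 9^2 = $105. That is the break-even price.
Between these two prices the firm operates at a loss; above $105 it earns a profit.

Shutdown price = $17; break-even price = $105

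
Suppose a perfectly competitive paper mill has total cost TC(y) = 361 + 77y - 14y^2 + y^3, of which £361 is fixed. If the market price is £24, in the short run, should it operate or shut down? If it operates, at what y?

Strip out fixed cost: VC = 77y - 14y^2 + y^3. Then AVC = 77 - 14y + y^2 and MC = 77 - 28y + 3y^2.
The AVC parabola has its vertex at y = 14/2 = 7, where AVC = 77 - 14·7 + 7^2 = £28.
With P < min AVC (£24 < £28), every unit sold adds to the loss.
Shutting down limits the loss to fixed cost, £361.

Shut down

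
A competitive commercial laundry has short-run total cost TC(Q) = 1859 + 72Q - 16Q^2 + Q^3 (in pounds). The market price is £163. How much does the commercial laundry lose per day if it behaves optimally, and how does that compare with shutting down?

AVC = 72 - 16Q + Q^2 has its minimum £8 at Q = 8; price £163 clears that bar, so the firm operates.
With MC = 72 - 32Q + 3Q^2, P = MC on the upward-sloping part at Q* = 13.
TR = 163·13 = 2119. TC = 1859 + 429 = 2288. Profit = 2119 − 2288 = -£169.
By producing, the firm covers all variable cost plus £1690 of fixed cost; shutting down would lose the full £1859.

Profit = -£169 at Q = 13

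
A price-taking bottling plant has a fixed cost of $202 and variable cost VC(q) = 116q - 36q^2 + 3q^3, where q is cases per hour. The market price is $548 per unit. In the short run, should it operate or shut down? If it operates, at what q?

From TC, MC = TC'(q) = 116 - 72q + 9q^2 and AVC = VC/q = 116 - 36q + 3q^2.
AVC hits its minimum where MC = AVC, at q = 6, giving min AVC = 116 - 36·6 + 3·6^2 = $8.
Since P = $548 ≥ min AVC = $8, price covers variable cost and the firm should produce.
P = MC gives -432 - 72q + 9q^2 = 0, with roots -4 and 12. Take the larger (rising MC): q* = 12.
Check: AVC at q = 12 is $116 ≤ P, so revenue covers variable cost.
Profit = P·q − TC = 548·12 − 1594 = $4982.

Produce at q = 12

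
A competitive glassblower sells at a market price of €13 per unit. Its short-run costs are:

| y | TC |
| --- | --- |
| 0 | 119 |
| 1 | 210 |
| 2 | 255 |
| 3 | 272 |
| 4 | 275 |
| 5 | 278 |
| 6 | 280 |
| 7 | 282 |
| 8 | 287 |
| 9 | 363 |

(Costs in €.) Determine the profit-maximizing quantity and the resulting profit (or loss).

Profit at each row (π = 13y − TC): y=0: -119; y=1: -197; y=2: -229; y=3: -233; y=4: -223; y=5: -213; y=6: -202; y=7: -191; y=8: -183; y=9: -246.
Profit is highest at y = 0. Equivalently, the lowest AVC in the table is 168/8 ≈ €21 at y = 8, and P = €13 falls below it — price never covers variable cost, so the firm shuts down and loses only its fixed cost.

y = 0 (shut down); profit = -€119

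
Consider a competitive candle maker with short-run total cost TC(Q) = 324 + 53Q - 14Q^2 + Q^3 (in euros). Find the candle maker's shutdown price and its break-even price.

Shutdown price = min AVC. AVC = 53 - 14Q + Q^2, with vertex at Q = 7 and minimum €4.
ATC = 324/Q + 53 - 14Q + Q^2. Setting dATC/dQ = −324/Q^2 − 14 + 2Q = 0 gives Q = 9 (since 2·9^3 − 14·9^2 = 324).
min ATC = 324/9 + 53 − 14·9 + 9^2 = €44. That is the break-even price.
For €4 ≤ P < €44 the firm produces at a loss; below €4 it shuts down.

Shutdown price = €4; break-even price = €44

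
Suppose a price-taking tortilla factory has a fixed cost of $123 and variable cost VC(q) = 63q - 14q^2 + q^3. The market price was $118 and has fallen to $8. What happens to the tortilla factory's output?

Output falls from 11 to 0 (the firm shuts down)

AVC = 63 - 14q + q^2, minimized at q = 7 where min AVC = $14. MC = 63 - 28q + 3q^2.
With P = $118 above the shutdown price, P = MC gives q = 11.
At P = $8 < min AVC = $14, price no longer covers variable cost at any output, so the firm shuts down: q = 0.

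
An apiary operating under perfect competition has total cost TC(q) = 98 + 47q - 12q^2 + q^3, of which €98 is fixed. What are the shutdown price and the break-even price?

Shutdown price = €11; break-even price = €26

AVC = 47 - 12q + q^2; minimized at q = 6, giving min AVC = €11. That is the shutdown price.
ATC = 98/q + 47 - 12q + q^2. Setting dATC/dq = −98/q^2 − 12 + 2q = 0 gives q = 7 (since 2·7^3 − 12·7^2 = 98).
min ATC = 98/7 + 47 − 12·7 + 7^2 = €26. That is the break-even price.
Between these two prices the firm operates at a loss; above €26 it earns a profit.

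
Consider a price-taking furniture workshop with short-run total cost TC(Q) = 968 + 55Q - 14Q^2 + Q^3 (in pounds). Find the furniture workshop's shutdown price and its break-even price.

Shutdown price = min AVC. AVC = 55 - 14Q + Q^2, with vertex at Q = 7 and minimum £6.
ATC = 968/Q + 55 - 14Q + Q^2. Setting dATC/dQ = −968/Q^2 − 14 + 2Q = 0 gives Q = 11 (since 2·11^3 − 14·11^2 = 968).
min ATC = 968/11 + 55 − 14·11 + 11^2 = £110. That is the break-even price.
Between these two prices the firm operates at a loss; above £110 it earns a profit.

Shutdown price = £6; break-even price = £110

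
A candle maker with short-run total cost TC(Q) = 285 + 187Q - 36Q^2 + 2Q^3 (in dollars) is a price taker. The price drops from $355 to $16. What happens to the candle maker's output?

Output falls from 14 to 0 (the firm shuts down)

AVC = 187 - 36Q + 2Q^2, minimized at Q = 9 where min AVC = $25. MC = 187 - 72Q + 6Q^2.
At P = $355 ≥ min AVC, set P = MC on the rising branch: Q = 14.
At P = $16 < min AVC = $25, price no longer covers variable cost at any output, so the firm shuts down: Q = 0.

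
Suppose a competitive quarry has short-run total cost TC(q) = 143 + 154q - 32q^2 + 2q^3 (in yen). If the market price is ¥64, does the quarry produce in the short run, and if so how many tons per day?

Variable cost is VC = 154q - 32q^2 + 2q^3, so AVC = VC/q = 154 - 32q + 2q^2 and MC = dTC/dq = 154 - 64q + 6q^2.
AVC hits its minimum where MC = AVC, at q = 8, giving min AVC = 154 - 32·8 + 2·8^2 = ¥26.
Since P = ¥64 ≥ min AVC = ¥26, price covers variable cost and the firm should produce.
Set P = MC: 64 = 154 - 64q + 6q^2 → 90 - 64q + 6q^2 = 0. The roots are q = 5/3 and q = 9; the profit-maximizing output is on the rising part of MC, so q* = 9.
Check: AVC at q = 9 is ¥28 ≤ P, so revenue covers variable cost.
Profit = P·q − TC = 64·9 − 395 = ¥181.

Produce at q = 9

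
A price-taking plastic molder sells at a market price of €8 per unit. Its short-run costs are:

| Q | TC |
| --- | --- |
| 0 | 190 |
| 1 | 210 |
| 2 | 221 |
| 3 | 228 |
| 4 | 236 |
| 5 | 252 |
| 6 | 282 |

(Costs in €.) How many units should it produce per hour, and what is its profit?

Profit at each row (π = 8Q − TC): Q=0: -190; Q=1: -202; Q=2: -205; Q=3: -204; Q=4: -204; Q=5: -212; Q=6: -234.
Profit is highest at Q = 0. Equivalently, the lowest AVC in the table is 46/4 ≈ €11.50 at Q = 4, and P = €8 falls below it — price never covers variable cost, so the firm shuts down and loses only its fixed cost.

Q = 0 (shut down); profit = -€190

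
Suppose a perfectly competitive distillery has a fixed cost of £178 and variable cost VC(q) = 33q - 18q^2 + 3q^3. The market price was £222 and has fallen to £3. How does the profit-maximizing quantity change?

MC = 33 - 36q + 9q^2; the shutdown threshold is min AVC = £6 (at q = 3).
At P = £222 ≥ min AVC, set P = MC on the rising branch: q = 7.
At P = £3 < min AVC = £6, price no longer covers variable cost at any output, so the firm shuts down: q = 0.

Output falls from 7 to 0 (the firm shuts down)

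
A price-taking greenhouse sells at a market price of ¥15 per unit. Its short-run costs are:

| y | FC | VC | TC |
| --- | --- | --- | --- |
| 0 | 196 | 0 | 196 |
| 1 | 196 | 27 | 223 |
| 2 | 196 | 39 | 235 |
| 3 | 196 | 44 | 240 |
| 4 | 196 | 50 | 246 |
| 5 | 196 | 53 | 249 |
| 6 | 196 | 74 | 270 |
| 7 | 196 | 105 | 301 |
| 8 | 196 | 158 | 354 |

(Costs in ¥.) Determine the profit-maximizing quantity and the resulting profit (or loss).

Tabulate TR − TC: y=0: -196; y=1: -208; y=2: -205; y=3: -195; y=4: -186; y=5: -174; y=6: -180; y=7: -196; y=8: -234.
Profit is maximized at y = 5. AVC there is 53/5 = ¥10.60 ≤ P, so producing beats shutting down (which would give -¥196).

y = 5; profit = -¥174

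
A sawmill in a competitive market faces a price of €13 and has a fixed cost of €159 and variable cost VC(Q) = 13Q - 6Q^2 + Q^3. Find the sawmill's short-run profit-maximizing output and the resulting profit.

Profit = -€127 at Q = 4

AVC = 13 - 6Q + Q^2 has its minimum €4 at Q = 3; price €13 clears that bar, so the firm operates.
MC = 13 - 12Q + 3Q^2. Setting P = MC and taking the root on the rising branch gives Q* = 4.
TR = 13·4 = 52. TC = 159 + 20 = 179. Profit = 52 − 179 = -€127.
By producing, the firm covers all variable cost plus €32 of fixed cost; shutting down would lose the full €159.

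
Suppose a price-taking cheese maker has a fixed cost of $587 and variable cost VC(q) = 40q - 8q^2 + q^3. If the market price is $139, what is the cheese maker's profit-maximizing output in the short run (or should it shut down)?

Produce at q = 9

Strip out fixed cost: VC = 40q - 8q^2 + q^3. Then AVC = 40 - 8q + q^2 and MC = 40 - 16q + 3q^2.
AVC is minimized where dAVC/dq = -8 + 2q = 0, at q = 4; min AVC = 40 - 8·4 + 4^2 = $24.
Because $139 ≥ $24, revenue can cover variable cost; the firm operates.
Solving P = MC: -99 - 16q + 3q^2 = 0 ⇒ q = -11/3 or 9. On the upward-sloping branch, q* = 9.
Check: AVC at q = 9 is $49 ≤ P, so revenue covers variable cost.
Profit = P·q − TC = 139·9 − 1028 = $223.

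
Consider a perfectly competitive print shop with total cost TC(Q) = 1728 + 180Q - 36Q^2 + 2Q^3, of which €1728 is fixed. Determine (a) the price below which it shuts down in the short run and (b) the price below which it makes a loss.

Shutdown price = min AVC. AVC = 180 - 36Q + 2Q^2, with vertex at Q = 9 and minimum €18.
ATC = 1728/Q + 180 - 36Q + 2Q^2. Setting dATC/dQ = −1728/Q^2 − 36 + 4Q = 0 gives Q = 12 (since 4·12^3 − 36·12^2 = 1728).
min ATC = 1728/12 + 180 − 36·12 + 2·12^2 = €180. That is the break-even price.
Between these two prices the firm operates at a loss; above €180 it earns a profit.

Shutdown price = €18; break-even price = €180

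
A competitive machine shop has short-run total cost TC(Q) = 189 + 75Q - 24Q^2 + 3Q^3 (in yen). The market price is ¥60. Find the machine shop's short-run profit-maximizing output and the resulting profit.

AVC = 75 - 24Q + 3Q^2 has its minimum ¥27 at Q = 4; price ¥60 clears that bar, so the firm operates.
MC = 75 - 48Q + 9Q^2. Setting P = MC and taking the root on the rising branch gives Q* = 5.
TR = 60·5 = 300. TC = 189 + 150 = 339. Profit = 300 − 339 = -¥39.
That loss of ¥39 beats the ¥189 the firm would lose by shutting down; producing recovers ¥150 of fixed cost.

Profit = -¥39 at Q = 5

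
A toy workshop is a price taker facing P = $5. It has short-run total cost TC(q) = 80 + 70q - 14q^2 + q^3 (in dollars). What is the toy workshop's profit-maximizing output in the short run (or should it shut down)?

Shut down

Variable cost is VC = 70q - 14q^2 + q^3, so AVC = VC/q = 70 - 14q + q^2 and MC = dTC/dq = 70 - 28q + 3q^2.
The AVC parabola has its vertex at q = 14/2 = 7, where AVC = 70 - 14·7 + 7^2 = $21.
With P < min AVC ($5 < $21), every unit sold adds to the loss.
The firm minimizes its loss by shutting down and losing only its fixed cost of $80.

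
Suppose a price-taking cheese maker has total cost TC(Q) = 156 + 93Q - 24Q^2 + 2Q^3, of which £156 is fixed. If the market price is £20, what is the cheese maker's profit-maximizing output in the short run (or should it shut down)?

Variable cost is VC = 93Q - 24Q^2 + 2Q^3, so AVC = VC/Q = 93 - 24Q + 2Q^2 and MC = dTC/dQ = 93 - 48Q + 6Q^2.
AVC hits its minimum where MC = AVC, at Q = 6, giving min AVC = 93 - 24·6 + 2·6^2 = £21.
With P < min AVC (£20 < £21), every unit sold adds to the loss.
Best response: produce nothing and absorb the £156 fixed cost.

Shut down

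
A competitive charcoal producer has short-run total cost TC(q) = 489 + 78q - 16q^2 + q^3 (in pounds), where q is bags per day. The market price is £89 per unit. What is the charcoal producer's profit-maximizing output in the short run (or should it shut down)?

Produce at q = 11

Strip out fixed cost: VC = 78q - 16q^2 + q^3. Then AVC = 78 - 16q + q^2 and MC = 78 - 32q + 3q^2.
AVC hits its minimum where MC = AVC, at q = 8, giving min AVC = 78 - 16·8 + 8^2 = £14.
Because £89 ≥ £14, revenue can cover variable cost; the firm operates.
P = MC gives -11 - 32q + 3q^2 = 0, with roots -1/3 and 11. Take the larger (rising MC): q* = 11.
Check: AVC at q = 11 is £23 ≤ P, so revenue covers variable cost.
Profit = P·q − TC = 89·11 − 742 = £237.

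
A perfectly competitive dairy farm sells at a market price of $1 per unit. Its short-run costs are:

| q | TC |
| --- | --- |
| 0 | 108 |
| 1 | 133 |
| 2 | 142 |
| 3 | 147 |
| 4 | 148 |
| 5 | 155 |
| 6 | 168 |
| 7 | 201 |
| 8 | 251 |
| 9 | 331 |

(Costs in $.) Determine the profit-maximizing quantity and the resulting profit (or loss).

q = 0 (shut down); profit = -$108

Tabulate TR − TC: q=0: -108; q=1: -132; q=2: -140; q=3: -144; q=4: -144; q=5: -150; q=6: -162; q=7: -194; q=8: -243; q=9: -322.
Profit is highest at q = 0. Equivalently, the lowest AVC in the table is 47/5 ≈ $9.40 at q = 5, and P = $1 falls below it — price never covers variable cost, so the firm shuts down and loses only its fixed cost.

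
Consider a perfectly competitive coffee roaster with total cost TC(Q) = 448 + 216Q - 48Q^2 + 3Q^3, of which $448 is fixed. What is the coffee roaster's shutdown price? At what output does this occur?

$24 per unit, at Q = 8

The shutdown price is the minimum of AVC. VC = 216Q - 48Q^2 + 3Q^3, so AVC = 216 - 48Q + 3Q^2.
dAVC/dQ = -48 + 6Q = 0 gives Q = 8. min AVC = 216 - 48·8 + 3·8^2 = 24.
So the shutdown price is $24.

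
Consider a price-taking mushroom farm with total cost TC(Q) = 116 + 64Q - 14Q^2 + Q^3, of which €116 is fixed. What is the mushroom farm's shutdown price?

€15 per unit

Short-run supply begins at min AVC. From VC = 64Q - 14Q^2 + Q^3, AVC = 64 - 14Q + Q^2.
At the minimum of AVC, MC = AVC. MC = 64 - 28Q + 3Q^2; setting MC = AVC gives 2Q^2 - 14Q = 0, so Q = 7. min AVC = 15.
The firm shuts down for any P below €15.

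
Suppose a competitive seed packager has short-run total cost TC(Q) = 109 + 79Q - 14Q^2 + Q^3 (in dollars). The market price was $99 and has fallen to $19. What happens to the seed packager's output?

Output falls from 10 to 0 (the firm shuts down)

AVC = 79 - 14Q + Q^2, minimized at Q = 7 where min AVC = $30. MC = 79 - 28Q + 3Q^2.
With P = $99 above the shutdown price, P = MC gives Q = 10.
At P = $19 < min AVC = $30, price no longer covers variable cost at any output, so the firm shuts down: Q = 0.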